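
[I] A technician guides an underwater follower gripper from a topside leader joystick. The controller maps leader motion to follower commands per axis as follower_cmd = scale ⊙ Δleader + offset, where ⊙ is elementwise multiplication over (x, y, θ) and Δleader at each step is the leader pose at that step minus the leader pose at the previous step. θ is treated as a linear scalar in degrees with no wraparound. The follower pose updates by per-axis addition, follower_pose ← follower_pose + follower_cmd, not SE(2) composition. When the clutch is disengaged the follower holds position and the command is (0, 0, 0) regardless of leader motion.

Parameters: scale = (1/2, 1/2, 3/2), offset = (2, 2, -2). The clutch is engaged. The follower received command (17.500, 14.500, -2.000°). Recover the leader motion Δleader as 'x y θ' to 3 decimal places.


31.000 25.000 0.000

axis x: (17.500 − 2) / (1/2) = 31.000
axis y: (14.500 − 2) / (1/2) = 25.000
axis θ: (-2.000 − -2) / (3/2) = 0.000


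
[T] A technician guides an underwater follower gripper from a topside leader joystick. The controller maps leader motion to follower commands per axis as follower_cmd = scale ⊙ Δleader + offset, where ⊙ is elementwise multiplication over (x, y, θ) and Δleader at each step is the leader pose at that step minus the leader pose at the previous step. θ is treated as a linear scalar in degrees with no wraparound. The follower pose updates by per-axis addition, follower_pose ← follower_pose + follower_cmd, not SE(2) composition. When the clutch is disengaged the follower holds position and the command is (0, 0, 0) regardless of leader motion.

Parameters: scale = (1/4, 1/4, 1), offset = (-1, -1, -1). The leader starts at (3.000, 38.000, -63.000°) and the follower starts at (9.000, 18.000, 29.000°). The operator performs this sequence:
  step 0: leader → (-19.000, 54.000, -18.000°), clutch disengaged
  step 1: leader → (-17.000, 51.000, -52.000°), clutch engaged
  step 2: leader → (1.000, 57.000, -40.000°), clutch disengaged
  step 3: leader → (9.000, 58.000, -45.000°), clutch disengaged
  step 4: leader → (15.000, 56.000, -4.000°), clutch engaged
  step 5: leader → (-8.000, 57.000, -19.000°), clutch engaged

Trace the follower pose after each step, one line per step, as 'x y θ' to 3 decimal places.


step 0: Δleader=(-22.000, 16.000, 45.000°), disengaged; cmd=(0,0,0) → follower holds at (9.000, 18.000, 29.000°)
step 1: Δleader=(2.000, -3.000, -34.000°), engaged; cmd=(-0.500, -1.750, -35.000°) → follower=(8.500, 16.250, -6.000°)
step 2: Δleader=(18.000, 6.000, 12.000°), disengaged; cmd=(0,0,0) → follower holds at (8.500, 16.250, -6.000°)
step 3: Δleader=(8.000, 1.000, -5.000°), disengaged; cmd=(0,0,0) → follower holds at (8.500, 16.250, -6.000°)
step 4: Δleader=(6.000, -2.000, 41.000°), engaged; cmd=(0.500, -1.500, 40.000°) → follower=(9.000, 14.750, 34.000°)
step 5: Δleader=(-23.000, 1.000, -15.000°), engaged; cmd=(-6.750, -0.750, -16.000°) → follower=(2.250, 14.000, 18.000°)

9.000 18.000 29.000
8.500 16.250 -6.000
8.500 16.250 -6.000
8.500 16.250 -6.000
9.000 14.750 34.000
2.250 14.000 18.000


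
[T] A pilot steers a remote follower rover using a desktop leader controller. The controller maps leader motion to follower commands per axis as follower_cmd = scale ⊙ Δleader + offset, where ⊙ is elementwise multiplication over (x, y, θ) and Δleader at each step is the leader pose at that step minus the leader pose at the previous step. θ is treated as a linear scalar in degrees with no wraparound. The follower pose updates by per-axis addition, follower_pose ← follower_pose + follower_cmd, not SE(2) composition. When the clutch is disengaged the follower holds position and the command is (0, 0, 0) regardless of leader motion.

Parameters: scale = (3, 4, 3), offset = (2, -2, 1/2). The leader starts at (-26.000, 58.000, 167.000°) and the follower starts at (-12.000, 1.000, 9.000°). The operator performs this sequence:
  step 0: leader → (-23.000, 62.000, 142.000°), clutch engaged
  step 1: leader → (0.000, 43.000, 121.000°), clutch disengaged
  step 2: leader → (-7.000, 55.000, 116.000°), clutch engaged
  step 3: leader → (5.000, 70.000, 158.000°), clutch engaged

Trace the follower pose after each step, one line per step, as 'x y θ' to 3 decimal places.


-1.000 15.000 -65.500
-1.000 15.000 -65.500
-20.000 61.000 -80.000
18.000 119.000 46.500

step 0: Δleader=(3.000, 4.000, -25.000°), engaged; cmd=(11.000, 14.000, -74.500°) → follower=(-1.000, 15.000, -65.500°)
step 1: Δleader=(23.000, -19.000, -21.000°), disengaged; cmd=(0,0,0) → follower holds at (-1.000, 15.000, -65.500°)
step 2: Δleader=(-7.000, 12.000, -5.000°), engaged; cmd=(-19.000, 46.000, -14.500°) → follower=(-20.000, 61.000, -80.000°)
step 3: Δleader=(12.000, 15.000, 42.000°), engaged; cmd=(38.000, 58.000, 126.500°) → follower=(18.000, 119.000, 46.500°)


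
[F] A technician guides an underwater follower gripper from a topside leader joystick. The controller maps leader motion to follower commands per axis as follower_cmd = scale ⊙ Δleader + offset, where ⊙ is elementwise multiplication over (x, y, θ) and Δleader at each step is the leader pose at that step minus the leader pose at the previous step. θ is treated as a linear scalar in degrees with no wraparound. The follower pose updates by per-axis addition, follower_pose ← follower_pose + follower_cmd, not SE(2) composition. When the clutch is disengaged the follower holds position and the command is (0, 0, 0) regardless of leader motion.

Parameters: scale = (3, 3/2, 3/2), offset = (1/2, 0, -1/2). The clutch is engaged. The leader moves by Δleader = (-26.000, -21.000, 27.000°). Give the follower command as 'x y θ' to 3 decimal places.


axis x: 3·-26.000 + 1/2 = -77.500
axis y: 3/2·-21.000 + 0 = -31.500
axis θ: 3/2·27.000 + -1/2 = 40.000

-77.500 -31.500 40.000


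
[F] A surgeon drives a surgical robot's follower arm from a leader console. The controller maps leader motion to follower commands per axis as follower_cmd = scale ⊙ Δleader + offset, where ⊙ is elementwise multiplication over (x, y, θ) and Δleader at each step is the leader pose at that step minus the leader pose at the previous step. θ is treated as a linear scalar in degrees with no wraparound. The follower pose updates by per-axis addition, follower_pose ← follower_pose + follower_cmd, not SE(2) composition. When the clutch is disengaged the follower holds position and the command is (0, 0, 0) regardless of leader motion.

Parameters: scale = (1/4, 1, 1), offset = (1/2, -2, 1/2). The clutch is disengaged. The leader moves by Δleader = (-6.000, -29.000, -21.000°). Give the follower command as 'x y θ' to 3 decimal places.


0.000 0.000 0.000

clutch disengaged → follower holds; cmd = (0, 0, 0)


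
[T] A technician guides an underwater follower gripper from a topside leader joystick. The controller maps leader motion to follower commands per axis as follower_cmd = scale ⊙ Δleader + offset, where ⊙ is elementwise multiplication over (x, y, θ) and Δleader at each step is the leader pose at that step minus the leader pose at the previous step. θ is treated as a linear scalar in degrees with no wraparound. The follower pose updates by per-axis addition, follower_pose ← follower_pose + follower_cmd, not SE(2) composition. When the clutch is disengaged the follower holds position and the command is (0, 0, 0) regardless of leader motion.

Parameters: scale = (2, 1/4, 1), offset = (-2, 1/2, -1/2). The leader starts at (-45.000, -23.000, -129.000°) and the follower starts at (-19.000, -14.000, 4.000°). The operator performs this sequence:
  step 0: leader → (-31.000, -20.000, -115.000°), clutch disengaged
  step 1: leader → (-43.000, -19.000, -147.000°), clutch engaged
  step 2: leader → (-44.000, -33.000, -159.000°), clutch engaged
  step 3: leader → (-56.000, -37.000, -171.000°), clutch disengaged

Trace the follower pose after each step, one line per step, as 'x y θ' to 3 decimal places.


step 0: Δleader=(14.000, 3.000, 14.000°), disengaged; cmd=(0,0,0) → follower holds at (-19.000, -14.000, 4.000°)
step 1: Δleader=(-12.000, 1.000, -32.000°), engaged; cmd=(-26.000, 0.750, -32.500°) → follower=(-45.000, -13.250, -28.500°)
step 2: Δleader=(-1.000, -14.000, -12.000°), engaged; cmd=(-4.000, -3.000, -12.500°) → follower=(-49.000, -16.250, -41.000°)
step 3: Δleader=(-12.000, -4.000, -12.000°), disengaged; cmd=(0,0,0) → follower holds at (-49.000, -16.250, -41.000°)

-19.000 -14.000 4.000
-45.000 -13.250 -28.500
-49.000 -16.250 -41.000
-49.000 -16.250 -41.000


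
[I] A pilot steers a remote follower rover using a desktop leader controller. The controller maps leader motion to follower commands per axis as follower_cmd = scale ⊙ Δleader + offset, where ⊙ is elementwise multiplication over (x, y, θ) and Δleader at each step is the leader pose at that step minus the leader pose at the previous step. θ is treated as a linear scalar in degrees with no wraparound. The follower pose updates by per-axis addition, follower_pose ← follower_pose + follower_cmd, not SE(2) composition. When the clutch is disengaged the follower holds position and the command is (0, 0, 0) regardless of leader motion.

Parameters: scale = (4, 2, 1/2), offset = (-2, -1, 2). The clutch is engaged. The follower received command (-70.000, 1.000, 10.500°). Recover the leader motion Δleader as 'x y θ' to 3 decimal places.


axis x: (-70.000 − -2) / (4) = -17.000
axis y: (1.000 − -1) / (2) = 1.000
axis θ: (10.500 − 2) / (1/2) = 17.000

-17.000 1.000 17.000


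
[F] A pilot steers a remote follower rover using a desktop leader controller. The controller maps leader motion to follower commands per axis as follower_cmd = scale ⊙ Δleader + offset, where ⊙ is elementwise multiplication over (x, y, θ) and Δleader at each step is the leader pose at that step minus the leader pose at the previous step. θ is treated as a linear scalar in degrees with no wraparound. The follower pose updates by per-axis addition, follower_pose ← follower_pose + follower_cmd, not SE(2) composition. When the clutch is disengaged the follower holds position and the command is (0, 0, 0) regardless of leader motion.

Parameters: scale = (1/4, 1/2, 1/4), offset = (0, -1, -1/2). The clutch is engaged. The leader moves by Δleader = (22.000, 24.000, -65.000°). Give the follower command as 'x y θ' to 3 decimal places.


axis x: 1/4·22.000 + 0 = 5.500
axis y: 1/2·24.000 + -1 = 11.000
axis θ: 1/4·-65.000 + -1/2 = -16.750

5.500 11.000 -16.750


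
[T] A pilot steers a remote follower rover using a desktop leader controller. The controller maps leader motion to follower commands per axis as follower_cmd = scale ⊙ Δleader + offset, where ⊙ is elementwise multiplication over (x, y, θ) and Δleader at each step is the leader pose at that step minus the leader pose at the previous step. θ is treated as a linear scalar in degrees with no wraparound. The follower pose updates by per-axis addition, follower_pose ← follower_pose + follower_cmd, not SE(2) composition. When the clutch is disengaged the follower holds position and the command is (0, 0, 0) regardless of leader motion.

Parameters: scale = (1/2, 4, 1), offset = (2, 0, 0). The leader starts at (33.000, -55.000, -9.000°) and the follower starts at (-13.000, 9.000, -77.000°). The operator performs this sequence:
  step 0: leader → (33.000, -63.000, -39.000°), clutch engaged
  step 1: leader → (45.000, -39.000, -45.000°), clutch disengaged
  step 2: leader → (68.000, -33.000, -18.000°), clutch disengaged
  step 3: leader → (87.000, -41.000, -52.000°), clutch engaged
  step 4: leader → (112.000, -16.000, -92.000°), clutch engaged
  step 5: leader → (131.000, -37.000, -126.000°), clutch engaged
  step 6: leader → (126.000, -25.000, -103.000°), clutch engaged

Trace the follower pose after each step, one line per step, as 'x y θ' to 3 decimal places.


step 0: Δleader=(0.000, -8.000, -30.000°), engaged; cmd=(2.000, -32.000, -30.000°) → follower=(-11.000, -23.000, -107.000°)
step 1: Δleader=(12.000, 24.000, -6.000°), disengaged; cmd=(0,0,0) → follower holds at (-11.000, -23.000, -107.000°)
step 2: Δleader=(23.000, 6.000, 27.000°), disengaged; cmd=(0,0,0) → follower holds at (-11.000, -23.000, -107.000°)
step 3: Δleader=(19.000, -8.000, -34.000°), engaged; cmd=(11.500, -32.000, -34.000°) → follower=(0.500, -55.000, -141.000°)
step 4: Δleader=(25.000, 25.000, -40.000°), engaged; cmd=(14.500, 100.000, -40.000°) → follower=(15.000, 45.000, -181.000°)
step 5: Δleader=(19.000, -21.000, -34.000°), engaged; cmd=(11.500, -84.000, -34.000°) → follower=(26.500, -39.000, -215.000°)
step 6: Δleader=(-5.000, 12.000, 23.000°), engaged; cmd=(-0.500, 48.000, 23.000°) → follower=(26.000, 9.000, -192.000°)

-11.000 -23.000 -107.000
-11.000 -23.000 -107.000
-11.000 -23.000 -107.000
0.500 -55.000 -141.000
15.000 45.000 -181.000
26.500 -39.000 -215.000
26.000 9.000 -192.000


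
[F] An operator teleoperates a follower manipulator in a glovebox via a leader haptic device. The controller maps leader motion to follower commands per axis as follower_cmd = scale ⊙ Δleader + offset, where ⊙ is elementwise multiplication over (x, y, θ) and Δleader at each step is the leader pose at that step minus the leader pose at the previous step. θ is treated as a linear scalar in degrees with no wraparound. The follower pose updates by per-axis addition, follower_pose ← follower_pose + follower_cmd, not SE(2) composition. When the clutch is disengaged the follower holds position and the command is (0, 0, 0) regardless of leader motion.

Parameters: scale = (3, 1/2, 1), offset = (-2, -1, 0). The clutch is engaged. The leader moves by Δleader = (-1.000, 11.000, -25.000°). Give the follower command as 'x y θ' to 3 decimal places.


axis x: 3·-1.000 + -2 = -5.000
axis y: 1/2·11.000 + -1 = 4.500
axis θ: 1·-25.000 + 0 = -25.000

-5.000 4.500 -25.000


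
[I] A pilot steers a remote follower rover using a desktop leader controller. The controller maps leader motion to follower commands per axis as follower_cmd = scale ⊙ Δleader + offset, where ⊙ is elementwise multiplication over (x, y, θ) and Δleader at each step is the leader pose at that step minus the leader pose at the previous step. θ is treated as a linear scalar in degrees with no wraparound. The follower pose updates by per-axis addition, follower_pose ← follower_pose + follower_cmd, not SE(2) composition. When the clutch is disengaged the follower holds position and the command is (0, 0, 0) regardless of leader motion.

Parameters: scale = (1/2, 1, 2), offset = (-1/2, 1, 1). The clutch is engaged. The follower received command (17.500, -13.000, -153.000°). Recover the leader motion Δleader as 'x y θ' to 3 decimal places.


36.000 -14.000 -77.000

axis x: (17.500 − -1/2) / (1/2) = 36.000
axis y: (-13.000 − 1) / (1) = -14.000
axis θ: (-153.000 − 1) / (2) = -77.000


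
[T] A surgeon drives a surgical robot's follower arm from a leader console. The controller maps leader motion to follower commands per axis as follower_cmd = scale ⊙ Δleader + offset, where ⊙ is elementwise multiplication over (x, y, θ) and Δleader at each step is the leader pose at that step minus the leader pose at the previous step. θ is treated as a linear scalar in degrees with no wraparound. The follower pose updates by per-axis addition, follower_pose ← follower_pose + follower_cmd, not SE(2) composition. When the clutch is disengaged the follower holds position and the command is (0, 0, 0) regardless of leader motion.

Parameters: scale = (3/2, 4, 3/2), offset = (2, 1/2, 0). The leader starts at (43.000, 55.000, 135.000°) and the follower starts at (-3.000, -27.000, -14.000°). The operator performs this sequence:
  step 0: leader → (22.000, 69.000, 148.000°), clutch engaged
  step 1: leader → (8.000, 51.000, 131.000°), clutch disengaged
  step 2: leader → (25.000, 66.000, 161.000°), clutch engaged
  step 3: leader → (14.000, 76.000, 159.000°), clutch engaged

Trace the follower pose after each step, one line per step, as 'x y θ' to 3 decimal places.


step 0: Δleader=(-21.000, 14.000, 13.000°), engaged; cmd=(-29.500, 56.500, 19.500°) → follower=(-32.500, 29.500, 5.500°)
step 1: Δleader=(-14.000, -18.000, -17.000°), disengaged; cmd=(0,0,0) → follower holds at (-32.500, 29.500, 5.500°)
step 2: Δleader=(17.000, 15.000, 30.000°), engaged; cmd=(27.500, 60.500, 45.000°) → follower=(-5.000, 90.000, 50.500°)
step 3: Δleader=(-11.000, 10.000, -2.000°), engaged; cmd=(-14.500, 40.500, -3.000°) → follower=(-19.500, 130.500, 47.500°)

-32.500 29.500 5.500
-32.500 29.500 5.500
-5.000 90.000 50.500
-19.500 130.500 47.500


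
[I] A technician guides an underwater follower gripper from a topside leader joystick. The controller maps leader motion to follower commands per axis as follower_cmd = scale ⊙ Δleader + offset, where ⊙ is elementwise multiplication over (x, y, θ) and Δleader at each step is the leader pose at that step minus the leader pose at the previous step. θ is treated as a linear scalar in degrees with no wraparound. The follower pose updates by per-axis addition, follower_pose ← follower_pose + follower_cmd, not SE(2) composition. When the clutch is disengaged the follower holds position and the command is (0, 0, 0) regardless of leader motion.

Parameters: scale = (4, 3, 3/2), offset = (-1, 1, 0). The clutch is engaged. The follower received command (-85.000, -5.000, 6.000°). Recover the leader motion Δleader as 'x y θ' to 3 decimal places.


axis x: (-85.000 − -1) / (4) = -21.000
axis y: (-5.000 − 1) / (3) = -2.000
axis θ: (6.000 − 0) / (3/2) = 4.000

-21.000 -2.000 4.000


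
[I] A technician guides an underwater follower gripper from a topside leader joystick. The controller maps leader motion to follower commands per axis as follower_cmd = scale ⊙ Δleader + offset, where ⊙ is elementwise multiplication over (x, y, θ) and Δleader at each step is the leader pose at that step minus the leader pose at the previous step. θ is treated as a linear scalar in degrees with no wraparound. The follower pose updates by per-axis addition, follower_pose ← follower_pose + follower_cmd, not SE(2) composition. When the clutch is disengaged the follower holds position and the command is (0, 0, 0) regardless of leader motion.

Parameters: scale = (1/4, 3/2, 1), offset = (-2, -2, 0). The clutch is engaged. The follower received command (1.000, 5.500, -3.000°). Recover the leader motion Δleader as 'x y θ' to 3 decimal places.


axis x: (1.000 − -2) / (1/4) = 12.000
axis y: (5.500 − -2) / (3/2) = 5.000
axis θ: (-3.000 − 0) / (1) = -3.000

12.000 5.000 -3.000


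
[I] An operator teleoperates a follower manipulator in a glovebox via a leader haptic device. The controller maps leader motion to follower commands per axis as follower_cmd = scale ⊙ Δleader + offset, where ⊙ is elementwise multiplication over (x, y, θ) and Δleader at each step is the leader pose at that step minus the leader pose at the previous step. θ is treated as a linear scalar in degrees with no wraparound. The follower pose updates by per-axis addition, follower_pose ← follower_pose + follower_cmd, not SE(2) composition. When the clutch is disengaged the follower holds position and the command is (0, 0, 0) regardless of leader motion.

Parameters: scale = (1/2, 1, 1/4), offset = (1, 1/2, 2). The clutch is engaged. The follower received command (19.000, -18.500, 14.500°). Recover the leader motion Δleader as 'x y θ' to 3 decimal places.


36.000 -19.000 50.000

axis x: (19.000 − 1) / (1/2) = 36.000
axis y: (-18.500 − 1/2) / (1) = -19.000
axis θ: (14.500 − 2) / (1/4) = 50.000


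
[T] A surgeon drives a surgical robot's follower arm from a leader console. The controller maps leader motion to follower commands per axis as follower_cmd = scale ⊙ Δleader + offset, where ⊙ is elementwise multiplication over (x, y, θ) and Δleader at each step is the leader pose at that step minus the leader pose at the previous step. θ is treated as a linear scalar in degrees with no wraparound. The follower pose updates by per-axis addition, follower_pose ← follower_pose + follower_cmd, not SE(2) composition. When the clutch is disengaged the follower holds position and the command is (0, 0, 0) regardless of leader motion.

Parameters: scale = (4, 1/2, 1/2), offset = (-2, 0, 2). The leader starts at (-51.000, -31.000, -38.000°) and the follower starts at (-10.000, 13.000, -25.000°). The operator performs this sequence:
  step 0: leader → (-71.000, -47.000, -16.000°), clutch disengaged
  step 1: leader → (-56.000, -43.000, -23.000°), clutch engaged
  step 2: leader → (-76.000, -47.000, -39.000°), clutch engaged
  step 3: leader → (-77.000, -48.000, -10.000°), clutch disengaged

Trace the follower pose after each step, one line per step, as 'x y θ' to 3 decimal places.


-10.000 13.000 -25.000
48.000 15.000 -26.500
-34.000 13.000 -32.500
-34.000 13.000 -32.500

step 0: Δleader=(-20.000, -16.000, 22.000°), disengaged; cmd=(0,0,0) → follower holds at (-10.000, 13.000, -25.000°)
step 1: Δleader=(15.000, 4.000, -7.000°), engaged; cmd=(58.000, 2.000, -1.500°) → follower=(48.000, 15.000, -26.500°)
step 2: Δleader=(-20.000, -4.000, -16.000°), engaged; cmd=(-82.000, -2.000, -6.000°) → follower=(-34.000, 13.000, -32.500°)
step 3: Δleader=(-1.000, -1.000, 29.000°), disengaged; cmd=(0,0,0) → follower holds at (-34.000, 13.000, -32.500°)


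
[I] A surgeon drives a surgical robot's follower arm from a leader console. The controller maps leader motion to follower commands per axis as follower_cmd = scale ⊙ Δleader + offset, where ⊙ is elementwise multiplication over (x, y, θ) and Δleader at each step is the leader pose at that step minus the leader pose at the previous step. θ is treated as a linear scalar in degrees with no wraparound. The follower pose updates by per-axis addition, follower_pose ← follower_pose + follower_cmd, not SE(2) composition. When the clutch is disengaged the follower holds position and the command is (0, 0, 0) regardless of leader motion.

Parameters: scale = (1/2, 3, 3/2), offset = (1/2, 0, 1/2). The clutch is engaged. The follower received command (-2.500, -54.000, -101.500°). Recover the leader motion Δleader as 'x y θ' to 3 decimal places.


-6.000 -18.000 -68.000

axis x: (-2.500 − 1/2) / (1/2) = -6.000
axis y: (-54.000 − 0) / (3) = -18.000
axis θ: (-101.500 − 1/2) / (3/2) = -68.000


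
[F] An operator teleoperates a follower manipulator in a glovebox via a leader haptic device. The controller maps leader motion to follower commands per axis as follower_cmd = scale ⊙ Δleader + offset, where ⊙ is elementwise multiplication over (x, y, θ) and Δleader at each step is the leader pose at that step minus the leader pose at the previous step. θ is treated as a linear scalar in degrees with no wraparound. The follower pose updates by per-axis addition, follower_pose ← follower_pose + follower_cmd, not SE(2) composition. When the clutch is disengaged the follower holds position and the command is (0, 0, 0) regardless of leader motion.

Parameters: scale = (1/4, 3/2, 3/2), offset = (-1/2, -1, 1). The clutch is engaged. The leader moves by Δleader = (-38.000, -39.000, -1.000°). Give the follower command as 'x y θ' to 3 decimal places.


axis x: 1/4·-38.000 + -1/2 = -10.000
axis y: 3/2·-39.000 + -1 = -59.500
axis θ: 3/2·-1.000 + 1 = -0.500

-10.000 -59.500 -0.500


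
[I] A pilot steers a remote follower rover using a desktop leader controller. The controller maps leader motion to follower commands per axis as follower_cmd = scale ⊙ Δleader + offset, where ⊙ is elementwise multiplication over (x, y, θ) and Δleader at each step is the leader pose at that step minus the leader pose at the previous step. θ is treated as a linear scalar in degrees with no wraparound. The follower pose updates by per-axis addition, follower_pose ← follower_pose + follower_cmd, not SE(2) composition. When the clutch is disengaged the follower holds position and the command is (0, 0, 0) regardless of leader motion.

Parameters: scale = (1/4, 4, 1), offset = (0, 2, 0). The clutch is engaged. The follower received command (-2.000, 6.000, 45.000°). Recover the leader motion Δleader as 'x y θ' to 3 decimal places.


-8.000 1.000 45.000

axis x: (-2.000 − 0) / (1/4) = -8.000
axis y: (6.000 − 2) / (4) = 1.000
axis θ: (45.000 − 0) / (1) = 45.000


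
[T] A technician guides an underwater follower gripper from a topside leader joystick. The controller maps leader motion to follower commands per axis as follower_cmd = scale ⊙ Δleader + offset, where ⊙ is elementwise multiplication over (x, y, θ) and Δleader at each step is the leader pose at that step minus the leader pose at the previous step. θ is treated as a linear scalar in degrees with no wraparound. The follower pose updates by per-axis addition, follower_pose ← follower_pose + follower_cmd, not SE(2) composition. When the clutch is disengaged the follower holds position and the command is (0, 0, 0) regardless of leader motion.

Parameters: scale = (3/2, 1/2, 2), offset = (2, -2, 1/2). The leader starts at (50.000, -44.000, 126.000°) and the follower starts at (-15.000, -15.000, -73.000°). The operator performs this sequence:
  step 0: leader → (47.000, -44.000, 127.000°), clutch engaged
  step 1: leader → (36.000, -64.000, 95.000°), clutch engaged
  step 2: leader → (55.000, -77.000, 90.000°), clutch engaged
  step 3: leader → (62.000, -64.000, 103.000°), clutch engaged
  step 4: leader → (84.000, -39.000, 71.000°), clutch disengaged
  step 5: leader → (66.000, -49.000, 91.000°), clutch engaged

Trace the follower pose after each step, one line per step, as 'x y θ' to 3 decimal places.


-17.500 -17.000 -70.500
-32.000 -29.000 -134.000
-1.500 -37.500 -143.500
11.000 -33.000 -117.000
11.000 -33.000 -117.000
-14.000 -40.000 -76.500

step 0: Δleader=(-3.000, 0.000, 1.000°), engaged; cmd=(-2.500, -2.000, 2.500°) → follower=(-17.500, -17.000, -70.500°)
step 1: Δleader=(-11.000, -20.000, -32.000°), engaged; cmd=(-14.500, -12.000, -63.500°) → follower=(-32.000, -29.000, -134.000°)
step 2: Δleader=(19.000, -13.000, -5.000°), engaged; cmd=(30.500, -8.500, -9.500°) → follower=(-1.500, -37.500, -143.500°)
step 3: Δleader=(7.000, 13.000, 13.000°), engaged; cmd=(12.500, 4.500, 26.500°) → follower=(11.000, -33.000, -117.000°)
step 4: Δleader=(22.000, 25.000, -32.000°), disengaged; cmd=(0,0,0) → follower holds at (11.000, -33.000, -117.000°)
step 5: Δleader=(-18.000, -10.000, 20.000°), engaged; cmd=(-25.000, -7.000, 40.500°) → follower=(-14.000, -40.000, -76.500°)


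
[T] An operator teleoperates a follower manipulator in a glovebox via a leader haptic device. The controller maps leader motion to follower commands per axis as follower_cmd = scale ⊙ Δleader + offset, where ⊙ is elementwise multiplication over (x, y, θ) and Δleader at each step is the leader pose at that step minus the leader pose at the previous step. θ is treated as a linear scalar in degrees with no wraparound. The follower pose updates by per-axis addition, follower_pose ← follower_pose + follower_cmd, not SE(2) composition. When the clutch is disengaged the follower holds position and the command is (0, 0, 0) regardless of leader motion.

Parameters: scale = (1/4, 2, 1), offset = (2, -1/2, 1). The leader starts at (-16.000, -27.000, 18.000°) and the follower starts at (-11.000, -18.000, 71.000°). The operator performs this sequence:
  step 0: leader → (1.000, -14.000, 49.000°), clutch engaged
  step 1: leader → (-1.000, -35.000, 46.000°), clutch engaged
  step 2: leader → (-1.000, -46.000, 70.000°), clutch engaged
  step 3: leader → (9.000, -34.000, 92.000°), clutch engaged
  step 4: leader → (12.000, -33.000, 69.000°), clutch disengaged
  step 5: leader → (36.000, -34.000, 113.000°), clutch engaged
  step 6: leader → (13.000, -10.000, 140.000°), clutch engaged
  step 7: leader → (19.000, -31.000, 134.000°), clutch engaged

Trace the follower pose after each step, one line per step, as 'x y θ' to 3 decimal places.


-4.750 7.500 103.000
-3.250 -35.000 101.000
-1.250 -57.500 126.000
3.250 -34.000 149.000
3.250 -34.000 149.000
11.250 -36.500 194.000
7.500 11.000 222.000
11.000 -31.500 217.000

step 0: Δleader=(17.000, 13.000, 31.000°), engaged; cmd=(6.250, 25.500, 32.000°) → follower=(-4.750, 7.500, 103.000°)
step 1: Δleader=(-2.000, -21.000, -3.000°), engaged; cmd=(1.500, -42.500, -2.000°) → follower=(-3.250, -35.000, 101.000°)
step 2: Δleader=(0.000, -11.000, 24.000°), engaged; cmd=(2.000, -22.500, 25.000°) → follower=(-1.250, -57.500, 126.000°)
step 3: Δleader=(10.000, 12.000, 22.000°), engaged; cmd=(4.500, 23.500, 23.000°) → follower=(3.250, -34.000, 149.000°)
step 4: Δleader=(3.000, 1.000, -23.000°), disengaged; cmd=(0,0,0) → follower holds at (3.250, -34.000, 149.000°)
step 5: Δleader=(24.000, -1.000, 44.000°), engaged; cmd=(8.000, -2.500, 45.000°) → follower=(11.250, -36.500, 194.000°)
step 6: Δleader=(-23.000, 24.000, 27.000°), engaged; cmd=(-3.750, 47.500, 28.000°) → follower=(7.500, 11.000, 222.000°)
step 7: Δleader=(6.000, -21.000, -6.000°), engaged; cmd=(3.500, -42.500, -5.000°) → follower=(11.000, -31.500, 217.000°)


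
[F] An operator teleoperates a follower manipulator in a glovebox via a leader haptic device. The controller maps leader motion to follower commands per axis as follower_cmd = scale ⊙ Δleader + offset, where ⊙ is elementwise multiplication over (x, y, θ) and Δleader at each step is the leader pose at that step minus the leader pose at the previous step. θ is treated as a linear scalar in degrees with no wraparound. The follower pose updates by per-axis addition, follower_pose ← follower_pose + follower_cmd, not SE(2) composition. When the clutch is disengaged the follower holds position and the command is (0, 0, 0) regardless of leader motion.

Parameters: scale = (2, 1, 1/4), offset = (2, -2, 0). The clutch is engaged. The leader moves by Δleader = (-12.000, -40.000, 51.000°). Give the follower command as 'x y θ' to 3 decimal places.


-22.000 -42.000 12.750

axis x: 2·-12.000 + 2 = -22.000
axis y: 1·-40.000 + -2 = -42.000
axis θ: 1/4·51.000 + 0 = 12.750


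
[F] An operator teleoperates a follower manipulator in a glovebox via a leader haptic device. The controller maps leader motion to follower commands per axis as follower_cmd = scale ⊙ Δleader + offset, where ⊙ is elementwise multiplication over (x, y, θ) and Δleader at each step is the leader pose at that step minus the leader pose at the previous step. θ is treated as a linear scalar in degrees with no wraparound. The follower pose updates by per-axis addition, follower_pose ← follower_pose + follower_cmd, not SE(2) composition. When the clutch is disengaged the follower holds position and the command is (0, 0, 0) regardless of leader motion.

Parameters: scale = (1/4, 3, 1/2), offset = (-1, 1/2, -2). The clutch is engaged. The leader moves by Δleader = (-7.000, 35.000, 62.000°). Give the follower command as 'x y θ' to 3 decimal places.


axis x: 1/4·-7.000 + -1 = -2.750
axis y: 3·35.000 + 1/2 = 105.500
axis θ: 1/2·62.000 + -2 = 29.000

-2.750 105.500 29.000


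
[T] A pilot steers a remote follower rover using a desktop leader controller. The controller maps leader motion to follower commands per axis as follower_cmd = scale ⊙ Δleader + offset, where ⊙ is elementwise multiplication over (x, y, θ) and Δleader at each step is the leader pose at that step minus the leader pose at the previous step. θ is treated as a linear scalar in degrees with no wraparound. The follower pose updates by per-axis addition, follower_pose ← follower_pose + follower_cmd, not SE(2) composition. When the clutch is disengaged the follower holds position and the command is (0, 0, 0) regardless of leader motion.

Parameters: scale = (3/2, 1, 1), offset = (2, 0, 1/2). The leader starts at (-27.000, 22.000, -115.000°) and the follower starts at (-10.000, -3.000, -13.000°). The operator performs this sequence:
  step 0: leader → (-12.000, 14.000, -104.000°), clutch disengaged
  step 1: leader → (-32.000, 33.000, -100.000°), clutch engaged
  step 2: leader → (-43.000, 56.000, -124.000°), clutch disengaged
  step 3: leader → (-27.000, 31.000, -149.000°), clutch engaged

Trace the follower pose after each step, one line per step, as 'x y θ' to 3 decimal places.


-10.000 -3.000 -13.000
-38.000 16.000 -8.500
-38.000 16.000 -8.500
-12.000 -9.000 -33.000

step 0: Δleader=(15.000, -8.000, 11.000°), disengaged; cmd=(0,0,0) → follower holds at (-10.000, -3.000, -13.000°)
step 1: Δleader=(-20.000, 19.000, 4.000°), engaged; cmd=(-28.000, 19.000, 4.500°) → follower=(-38.000, 16.000, -8.500°)
step 2: Δleader=(-11.000, 23.000, -24.000°), disengaged; cmd=(0,0,0) → follower holds at (-38.000, 16.000, -8.500°)
step 3: Δleader=(16.000, -25.000, -25.000°), engaged; cmd=(26.000, -25.000, -24.500°) → follower=(-12.000, -9.000, -33.000°)


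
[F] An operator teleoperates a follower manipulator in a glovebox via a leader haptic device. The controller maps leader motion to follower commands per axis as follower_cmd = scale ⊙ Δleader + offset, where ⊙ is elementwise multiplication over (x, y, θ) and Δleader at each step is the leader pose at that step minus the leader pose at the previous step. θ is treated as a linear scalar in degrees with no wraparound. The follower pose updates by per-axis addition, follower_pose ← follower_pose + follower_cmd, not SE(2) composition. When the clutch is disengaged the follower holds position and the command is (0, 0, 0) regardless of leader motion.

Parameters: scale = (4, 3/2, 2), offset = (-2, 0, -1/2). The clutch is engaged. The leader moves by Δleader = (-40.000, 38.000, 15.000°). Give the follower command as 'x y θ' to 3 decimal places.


-162.000 57.000 29.500

axis x: 4·-40.000 + -2 = -162.000
axis y: 3/2·38.000 + 0 = 57.000
axis θ: 2·15.000 + -1/2 = 29.500


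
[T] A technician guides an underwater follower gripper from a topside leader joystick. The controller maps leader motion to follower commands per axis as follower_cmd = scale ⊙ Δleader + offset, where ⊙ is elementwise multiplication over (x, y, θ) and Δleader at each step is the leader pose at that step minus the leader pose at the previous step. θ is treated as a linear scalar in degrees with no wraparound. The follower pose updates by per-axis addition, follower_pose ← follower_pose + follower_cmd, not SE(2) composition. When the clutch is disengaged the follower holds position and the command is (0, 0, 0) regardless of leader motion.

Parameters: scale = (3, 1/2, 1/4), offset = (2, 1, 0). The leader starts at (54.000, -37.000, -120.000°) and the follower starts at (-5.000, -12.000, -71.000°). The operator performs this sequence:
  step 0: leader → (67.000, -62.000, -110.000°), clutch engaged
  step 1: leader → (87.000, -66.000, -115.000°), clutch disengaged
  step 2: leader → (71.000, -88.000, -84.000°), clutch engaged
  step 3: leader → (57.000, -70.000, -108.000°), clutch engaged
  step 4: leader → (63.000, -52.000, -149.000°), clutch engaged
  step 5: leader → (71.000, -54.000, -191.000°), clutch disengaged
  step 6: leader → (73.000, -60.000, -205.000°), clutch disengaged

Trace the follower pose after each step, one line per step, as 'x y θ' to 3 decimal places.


36.000 -23.500 -68.500
36.000 -23.500 -68.500
-10.000 -33.500 -60.750
-50.000 -23.500 -66.750
-30.000 -13.500 -77.000
-30.000 -13.500 -77.000
-30.000 -13.500 -77.000

step 0: Δleader=(13.000, -25.000, 10.000°), engaged; cmd=(41.000, -11.500, 2.500°) → follower=(36.000, -23.500, -68.500°)
step 1: Δleader=(20.000, -4.000, -5.000°), disengaged; cmd=(0,0,0) → follower holds at (36.000, -23.500, -68.500°)
step 2: Δleader=(-16.000, -22.000, 31.000°), engaged; cmd=(-46.000, -10.000, 7.750°) → follower=(-10.000, -33.500, -60.750°)
step 3: Δleader=(-14.000, 18.000, -24.000°), engaged; cmd=(-40.000, 10.000, -6.000°) → follower=(-50.000, -23.500, -66.750°)
step 4: Δleader=(6.000, 18.000, -41.000°), engaged; cmd=(20.000, 10.000, -10.250°) → follower=(-30.000, -13.500, -77.000°)
step 5: Δleader=(8.000, -2.000, -42.000°), disengaged; cmd=(0,0,0) → follower holds at (-30.000, -13.500, -77.000°)
step 6: Δleader=(2.000, -6.000, -14.000°), disengaged; cmd=(0,0,0) → follower holds at (-30.000, -13.500, -77.000°)


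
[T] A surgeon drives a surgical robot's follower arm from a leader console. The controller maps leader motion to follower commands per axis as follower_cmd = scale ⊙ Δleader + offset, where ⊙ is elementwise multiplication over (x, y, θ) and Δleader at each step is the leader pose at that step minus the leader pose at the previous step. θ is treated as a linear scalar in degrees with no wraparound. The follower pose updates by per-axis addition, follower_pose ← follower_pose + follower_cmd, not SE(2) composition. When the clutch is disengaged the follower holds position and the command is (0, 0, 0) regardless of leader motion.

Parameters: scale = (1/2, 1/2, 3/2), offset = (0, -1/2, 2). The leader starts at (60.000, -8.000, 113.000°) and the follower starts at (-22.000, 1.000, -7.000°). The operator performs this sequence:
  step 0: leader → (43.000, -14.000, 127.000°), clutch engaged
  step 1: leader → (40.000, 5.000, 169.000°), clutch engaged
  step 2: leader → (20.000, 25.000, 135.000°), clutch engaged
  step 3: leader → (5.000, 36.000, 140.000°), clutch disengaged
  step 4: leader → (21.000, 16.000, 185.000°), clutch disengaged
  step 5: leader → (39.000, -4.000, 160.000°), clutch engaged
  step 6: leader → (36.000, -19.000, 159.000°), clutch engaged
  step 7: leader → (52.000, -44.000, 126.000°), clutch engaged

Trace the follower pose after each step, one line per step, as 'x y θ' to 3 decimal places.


-30.500 -2.500 16.000
-32.000 6.500 81.000
-42.000 16.000 32.000
-42.000 16.000 32.000
-42.000 16.000 32.000
-33.000 5.500 -3.500
-34.500 -2.500 -3.000
-26.500 -15.500 -50.500

step 0: Δleader=(-17.000, -6.000, 14.000°), engaged; cmd=(-8.500, -3.500, 23.000°) → follower=(-30.500, -2.500, 16.000°)
step 1: Δleader=(-3.000, 19.000, 42.000°), engaged; cmd=(-1.500, 9.000, 65.000°) → follower=(-32.000, 6.500, 81.000°)
step 2: Δleader=(-20.000, 20.000, -34.000°), engaged; cmd=(-10.000, 9.500, -49.000°) → follower=(-42.000, 16.000, 32.000°)
step 3: Δleader=(-15.000, 11.000, 5.000°), disengaged; cmd=(0,0,0) → follower holds at (-42.000, 16.000, 32.000°)
step 4: Δleader=(16.000, -20.000, 45.000°), disengaged; cmd=(0,0,0) → follower holds at (-42.000, 16.000, 32.000°)
step 5: Δleader=(18.000, -20.000, -25.000°), engaged; cmd=(9.000, -10.500, -35.500°) → follower=(-33.000, 5.500, -3.500°)
step 6: Δleader=(-3.000, -15.000, -1.000°), engaged; cmd=(-1.500, -8.000, 0.500°) → follower=(-34.500, -2.500, -3.000°)
step 7: Δleader=(16.000, -25.000, -33.000°), engaged; cmd=(8.000, -13.000, -47.500°) → follower=(-26.500, -15.500, -50.500°)


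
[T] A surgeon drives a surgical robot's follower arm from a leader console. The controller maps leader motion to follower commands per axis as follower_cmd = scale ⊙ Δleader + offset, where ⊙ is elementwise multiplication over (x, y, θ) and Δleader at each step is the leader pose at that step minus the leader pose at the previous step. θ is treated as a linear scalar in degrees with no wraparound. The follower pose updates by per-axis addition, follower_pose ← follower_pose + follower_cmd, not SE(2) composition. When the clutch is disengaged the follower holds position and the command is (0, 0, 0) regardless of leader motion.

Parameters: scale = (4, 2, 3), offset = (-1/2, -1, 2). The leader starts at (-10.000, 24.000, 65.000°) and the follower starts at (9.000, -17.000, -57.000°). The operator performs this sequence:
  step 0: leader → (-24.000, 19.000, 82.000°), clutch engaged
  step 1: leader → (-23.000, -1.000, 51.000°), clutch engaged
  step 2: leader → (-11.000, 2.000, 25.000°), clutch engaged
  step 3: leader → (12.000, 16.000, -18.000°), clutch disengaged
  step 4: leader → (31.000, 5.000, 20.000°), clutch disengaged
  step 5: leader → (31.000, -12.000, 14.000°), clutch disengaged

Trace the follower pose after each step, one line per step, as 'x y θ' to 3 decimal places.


-47.500 -28.000 -4.000
-44.000 -69.000 -95.000
3.500 -64.000 -171.000
3.500 -64.000 -171.000
3.500 -64.000 -171.000
3.500 -64.000 -171.000

step 0: Δleader=(-14.000, -5.000, 17.000°), engaged; cmd=(-56.500, -11.000, 53.000°) → follower=(-47.500, -28.000, -4.000°)
step 1: Δleader=(1.000, -20.000, -31.000°), engaged; cmd=(3.500, -41.000, -91.000°) → follower=(-44.000, -69.000, -95.000°)
step 2: Δleader=(12.000, 3.000, -26.000°), engaged; cmd=(47.500, 5.000, -76.000°) → follower=(3.500, -64.000, -171.000°)
step 3: Δleader=(23.000, 14.000, -43.000°), disengaged; cmd=(0,0,0) → follower holds at (3.500, -64.000, -171.000°)
step 4: Δleader=(19.000, -11.000, 38.000°), disengaged; cmd=(0,0,0) → follower holds at (3.500, -64.000, -171.000°)
step 5: Δleader=(0.000, -17.000, -6.000°), disengaged; cmd=(0,0,0) → follower holds at (3.500, -64.000, -171.000°)
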